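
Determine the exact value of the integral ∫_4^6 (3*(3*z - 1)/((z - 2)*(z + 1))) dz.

-4*log(5) + 5*log(2) + 4*log(7)

Factor the denominator: z**2 - z - 2 = (z + 1)(z - 2).
Partial fractions: 3*(3*z - 1)/((z - 2)*(z + 1)) = 4/(z + 1) + 5/(z - 2).
An antiderivative is F(z) = 5*log(z - 2) + 4*log(z + 1).
Then F(6) - F(4) = (10*log(2) + 4*log(7)) - (5*log(2) + 4*log(5)) = -4*log(5) + 5*log(2) + 4*log(7).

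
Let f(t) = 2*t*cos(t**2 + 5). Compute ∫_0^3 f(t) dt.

Let u = t**2 + 5, so du = 2*t dt. When t = 0, u = 5; when t = 3, u = 14.
The integral becomes ∫ cos(u) du from 5 to 14, with antiderivative sin(u).
Back in t: F(t) = sin(t**2 + 5).
Then F(3) - F(0) = (sin(14)) - (sin(5)) = -sin(5) + sin(14).

-sin(5) + sin(14)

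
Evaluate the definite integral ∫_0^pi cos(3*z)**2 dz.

pi/2

Use the identity cos^2(3*z) = (1 + cos(6*z))/2.
An antiderivative is F(z) = z/2 + sin(6*z)/12.
Then F(pi) - F(0) = (pi/2) - (0) = pi/2.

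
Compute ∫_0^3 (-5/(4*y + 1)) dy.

An antiderivative is F(y) = -5*log(4*y + 1)/4.
Then F(3) - F(0) = (-5*log(13)/4) - (0) = -5*log(13)/4.

-5*log(13)/4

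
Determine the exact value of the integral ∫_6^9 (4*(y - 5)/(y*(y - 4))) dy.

Factor the denominator: y**2 - 4*y = y(y - 4).
Partial fractions: 4*(y - 5)/(y*(y - 4)) = 5/y - 1/(y - 4).
An antiderivative is F(y) = 5*log(y) - log(y - 4).
Then F(9) - F(6) = (-log(5) + 10*log(3)) - (4*log(2) + 5*log(3)) = -4*log(2) - log(5) + 5*log(3).

-4*log(2) - log(5) + 5*log(3)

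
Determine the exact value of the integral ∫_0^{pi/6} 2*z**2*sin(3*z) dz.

Integrate by parts twice (u = z^2, dv = 2*sin(3*z) dz).
An antiderivative is F(z) = -2*z**2*cos(3*z)/3 + 4*z*sin(3*z)/9 + 4*cos(3*z)/27.
Then F(pi/6) - F(0) = (2*pi/27) - (4/27) = -4/27 + 2*pi/27.

-4/27 + 2*pi/27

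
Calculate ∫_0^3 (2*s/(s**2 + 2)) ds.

log(11/2)

Let u = s**2 + 2, so du = 2*s ds. When s = 0, u = 2; when s = 3, u = 11.
The integral becomes ∫ 1/u du from 2 to 11, with antiderivative log(u).
Back in s: F(s) = log(s**2 + 2).
Then F(3) - F(0) = (log(11)) - (log(2)) = log(11/2).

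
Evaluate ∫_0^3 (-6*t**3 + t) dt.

-117

By the power rule, an antiderivative is F(t) = -3*t**4/2 + t**2/2.
Then F(3) - F(0) = (-117) - (0) = -117.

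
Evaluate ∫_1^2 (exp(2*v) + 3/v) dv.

An antiderivative is F(v) = exp(2*v)/2 + 3*log(v).
Then F(2) - F(1) = (log(8) + exp(4)/2) - (exp(2)/2) = -exp(2)/2 + log(8) + exp(4)/2.

-exp(2)/2 + log(8) + exp(4)/2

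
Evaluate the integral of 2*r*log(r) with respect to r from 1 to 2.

-3/2 + log(16)

Integrate by parts once (u = ln r, dv = 2*r dr).
An antiderivative is F(r) = r**2*(2*log(r) - 1)/2.
Then F(2) - F(1) = (-2 + log(16)) - (-1/2) = -3/2 + log(16).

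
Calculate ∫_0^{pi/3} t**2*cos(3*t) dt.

-2*pi/27

Integrate by parts twice (u = t^2, dv = cos(3*t) dt).
An antiderivative is F(t) = t**2*sin(3*t)/3 + 2*t*cos(3*t)/9 - 2*sin(3*t)/27.
Then F(pi/3) - F(0) = (-2*pi/27) - (0) = -2*pi/27.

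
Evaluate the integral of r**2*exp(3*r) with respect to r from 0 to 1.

-2/27 + 5*exp(3)/27

Integrate by parts twice (u = r^2, dv = exp(3*r) dr).
An antiderivative is F(r) = (9*r**2 - 6*r + 2)*exp(3*r)/27.
Then F(1) - F(0) = (5*exp(3)/27) - (2/27) = -2/27 + 5*exp(3)/27.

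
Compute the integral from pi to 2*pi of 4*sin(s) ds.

-8

An antiderivative is F(s) = -4*cos(s).
Then F(2*pi) - F(pi) = (-4) - (4) = -8.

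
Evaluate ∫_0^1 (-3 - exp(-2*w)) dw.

An antiderivative is F(w) = -3*w + exp(-2*w)/2.
Then F(1) - F(0) = (-3 + exp(-2)/2) - (1/2) = -7/2 + exp(-2)/2.

-7/2 + exp(-2)/2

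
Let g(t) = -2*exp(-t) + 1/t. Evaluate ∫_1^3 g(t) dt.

An antiderivative is F(t) = log(t) + 2*exp(-t).
Then F(3) - F(1) = (2*exp(-3) + log(3)) - (2*exp(-1)) = -2*exp(-1) + 2*exp(-3) + log(3).

-2*exp(-1) + 2*exp(-3) + log(3)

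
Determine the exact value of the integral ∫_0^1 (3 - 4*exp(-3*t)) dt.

4*exp(-3)/3 + 5/3

An antiderivative is F(t) = 3*t + 4*exp(-3*t)/3.
Then F(1) - F(0) = (4*exp(-3)/3 + 3) - (4/3) = 4*exp(-3)/3 + 5/3.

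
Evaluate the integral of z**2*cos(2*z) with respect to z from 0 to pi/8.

sqrt(2)*(-32 + pi**2 + 8*pi)/256

Integrate by parts twice (u = z^2, dv = cos(2*z) dz).
An antiderivative is F(z) = z**2*sin(2*z)/2 + z*cos(2*z)/2 - sin(2*z)/4.
Then F(pi/8) - F(0) = (sqrt(2)*(-32 + pi**2 + 8*pi)/256) - (0) = sqrt(2)*(-32 + pi**2 + 8*pi)/256.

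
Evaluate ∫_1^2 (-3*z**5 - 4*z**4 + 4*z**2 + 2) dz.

By the power rule, an antiderivative is F(z) = -z**6/2 - 4*z**5/5 + 4*z**3/3 + 2*z.
Then F(2) - F(1) = (-644/15) - (61/30) = -1349/30.

-1349/30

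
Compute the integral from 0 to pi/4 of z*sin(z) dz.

sqrt(2)*(4 - pi)/8

Integrate by parts once (u = z, dv = sin(z) dz).
An antiderivative is F(z) = -z*cos(z) + sin(z).
Then F(pi/4) - F(0) = (sqrt(2)*(4 - pi)/8) - (0) = sqrt(2)*(4 - pi)/8.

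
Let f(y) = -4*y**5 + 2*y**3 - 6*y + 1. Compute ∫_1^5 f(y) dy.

By the power rule, an antiderivative is F(y) = -2*y**6/3 + y**4/2 - 3*y**2 + y.
Then F(5) - F(1) = (-61045/6) - (-13/6) = -10172.

-10172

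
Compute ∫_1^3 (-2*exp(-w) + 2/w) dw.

-2*exp(-1) + 2*exp(-3) + 2*log(3)

An antiderivative is F(w) = 2*log(w) + 2*exp(-w).
Then F(3) - F(1) = (2*exp(-3) + 2*log(3)) - (2*exp(-1)) = -2*exp(-1) + 2*exp(-3) + 2*log(3).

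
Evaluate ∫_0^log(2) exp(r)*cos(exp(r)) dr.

Let u = exp(r), so du = exp(r) dr. When r = 0, u = 1; when r = log(2), u = 2.
The integral becomes ∫ cos(u) du from 1 to 2, with antiderivative sin(u).
Back in r: F(r) = sin(exp(r)).
Then F(log(2)) - F(0) = (sin(2)) - (sin(1)) = -sin(1) + sin(2).

-sin(1) + sin(2)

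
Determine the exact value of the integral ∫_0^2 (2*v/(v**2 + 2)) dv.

log(3)

Let u = v**2 + 2, so du = 2*v dv. When v = 0, u = 2; when v = 2, u = 6.
The integral becomes ∫ 1/u du from 2 to 6, with antiderivative log(u).
Back in v: F(v) = log(v**2 + 2).
Then F(2) - F(0) = (log(6)) - (log(2)) = log(3).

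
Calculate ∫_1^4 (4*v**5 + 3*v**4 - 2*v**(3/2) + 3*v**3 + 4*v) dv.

14161/4

By the power rule, an antiderivative is F(v) = 2*v**6/3 - 4*v**(5/2)/5 + 3*v**5/5 + 3*v**4/4 + 2*v**2.
Then F(4) - F(1) = (53152/15) - (193/60) = 14161/4.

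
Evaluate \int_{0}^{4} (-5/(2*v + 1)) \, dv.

An antiderivative is F(v) = -5*log(2*v + 1)/2.
Then F(4) - F(0) = (-5*log(3)) - (0) = -5*log(3).

-5*log(3)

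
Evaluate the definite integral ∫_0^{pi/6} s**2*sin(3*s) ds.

Integrate by parts twice (u = s^2, dv = sin(3*s) ds).
An antiderivative is F(s) = -s**2*cos(3*s)/3 + 2*s*sin(3*s)/9 + 2*cos(3*s)/27.
Then F(pi/6) - F(0) = (pi/27) - (2/27) = -2/27 + pi/27.

-2/27 + pi/27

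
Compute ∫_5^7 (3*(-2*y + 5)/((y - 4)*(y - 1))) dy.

Factor the denominator: y**2 - 5*y + 4 = (y - 1)(y - 4).
Partial fractions: 3*(-2*y + 5)/((y - 4)*(y - 1)) = -3/(y - 1) - 3/(y - 4).
An antiderivative is F(y) = -3*log(y - 4) - 3*log(y - 1).
Then F(7) - F(5) = (-6*log(3) - 3*log(2)) - (-log(64)) = -6*log(3) + 3*log(2).

-6*log(3) + 3*log(2)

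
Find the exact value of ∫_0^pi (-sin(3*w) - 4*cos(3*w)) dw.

An antiderivative is F(w) = -4*sin(3*w)/3 + cos(3*w)/3.
Then F(pi) - F(0) = (-1/3) - (1/3) = -2/3.

-2/3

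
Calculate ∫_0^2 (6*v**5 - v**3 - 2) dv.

56

By the power rule, an antiderivative is F(v) = v**6 - v**4/4 - 2*v.
Then F(2) - F(0) = (56) - (0) = 56.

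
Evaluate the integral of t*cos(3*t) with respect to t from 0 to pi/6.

-1/9 + pi/18

Integrate by parts once (u = t, dv = cos(3*t) dt).
An antiderivative is F(t) = t*sin(3*t)/3 + cos(3*t)/9.
Then F(pi/6) - F(0) = (pi/18) - (1/9) = -1/9 + pi/18.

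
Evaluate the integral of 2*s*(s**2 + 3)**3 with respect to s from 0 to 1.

Let u = s**2 + 3, so du = 2*s ds. When s = 0, u = 3; when s = 1, u = 4.
The integral becomes ∫ u**3 du from 3 to 4, with antiderivative u**4/4.
Back in s: F(s) = (s**2 + 3)**4/4.
Then F(1) - F(0) = (64) - (81/4) = 175/4.

175/4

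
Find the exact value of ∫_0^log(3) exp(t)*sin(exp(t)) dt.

cos(1) - cos(3)

Let u = exp(t), so du = exp(t) dt. When t = 0, u = 1; when t = log(3), u = 3.
The integral becomes ∫ sin(u) du from 1 to 3, with antiderivative -cos(u).
Back in t: F(t) = -cos(exp(t)).
Then F(log(3)) - F(0) = (-cos(3)) - (-cos(1)) = cos(1) - cos(3).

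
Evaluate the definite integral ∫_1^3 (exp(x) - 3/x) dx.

-log(27) - exp(1) + exp(3)

An antiderivative is F(x) = exp(x) - 3*log(x).
Then F(3) - F(1) = (-log(27) + exp(3)) - (exp(1)) = -log(27) - exp(1) + exp(3).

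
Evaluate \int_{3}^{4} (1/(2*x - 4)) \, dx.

log(2)/2

An antiderivative is F(x) = log(2*x - 4)/2.
Then F(4) - F(3) = (log(2)) - (log(2)/2) = log(2)/2.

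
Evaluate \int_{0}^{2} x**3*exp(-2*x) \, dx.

3/8 - 71*exp(-4)/8

Integrate by parts 3 times (u = x^3, dv = exp(-2*x) dx).
An antiderivative is F(x) = (-4*x**3 - 6*x**2 - 6*x - 3)*exp(-2*x)/8.
Then F(2) - F(0) = (-71*exp(-4)/8) - (-3/8) = 3/8 - 71*exp(-4)/8.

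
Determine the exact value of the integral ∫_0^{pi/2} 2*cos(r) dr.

An antiderivative is F(r) = 2*sin(r).
Then F(pi/2) - F(0) = (2) - (0) = 2.

2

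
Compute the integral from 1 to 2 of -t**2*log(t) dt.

7/9 - 8*log(2)/3

Integrate by parts once (u = ln t, dv = -t**2 dt).
An antiderivative is F(t) = -t**3*(3*log(t) - 1)/9.
Then F(2) - F(1) = (8/9 - 8*log(2)/3) - (1/9) = 7/9 - 8*log(2)/3.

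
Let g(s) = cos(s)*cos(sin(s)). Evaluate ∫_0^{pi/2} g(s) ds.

sin(1)

Let u = sin(s), so du = cos(s) ds. When s = 0, u = 0; when s = pi/2, u = 1.
The integral becomes ∫ cos(u) du from 0 to 1, with antiderivative sin(u).
Back in s: F(s) = sin(sin(s)).
Then F(pi/2) - F(0) = (sin(1)) - (0) = sin(1).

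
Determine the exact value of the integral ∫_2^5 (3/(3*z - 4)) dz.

log(11/2)

An antiderivative is F(z) = log(3*z - 4).
Then F(5) - F(2) = (log(11)) - (log(2)) = log(11/2).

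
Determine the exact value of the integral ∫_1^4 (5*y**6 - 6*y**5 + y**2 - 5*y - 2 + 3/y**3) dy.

By the power rule, an antiderivative is F(y) = 5*y**7/7 - y**6 + y**3/3 - 5*y**2/2 - 2*y - 3/(2*y**2).
Then F(4) - F(1) = (5093825/672) - (-125/21) = 1699275/224.

1699275/224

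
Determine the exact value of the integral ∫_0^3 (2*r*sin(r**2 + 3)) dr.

cos(3) - cos(12)

Let u = r**2 + 3, so du = 2*r dr. When r = 0, u = 3; when r = 3, u = 12.
The integral becomes ∫ sin(u) du from 3 to 12, with antiderivative -cos(u).
Back in r: F(r) = -cos(r**2 + 3).
Then F(3) - F(0) = (-cos(12)) - (-cos(3)) = cos(3) - cos(12).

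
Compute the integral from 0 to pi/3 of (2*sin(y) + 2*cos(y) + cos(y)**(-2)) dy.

1 + 2*sqrt(3)

An antiderivative is F(y) = 2*sin(y) - 2*cos(y) + tan(y).
Then F(pi/3) - F(0) = (-1 + 2*sqrt(3)) - (-2) = 1 + 2*sqrt(3).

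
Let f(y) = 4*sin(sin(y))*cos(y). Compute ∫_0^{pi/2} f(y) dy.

Let u = sin(y), so du = cos(y) dy. When y = 0, u = 0; when y = pi/2, u = 1.
The integral becomes 4·∫ sin(u) du from 0 to 1, with antiderivative -4*cos(u).
Back in y: F(y) = -4*cos(sin(y)).
Then F(pi/2) - F(0) = (-4*cos(1)) - (-4) = 4 - 4*cos(1).

4 - 4*cos(1)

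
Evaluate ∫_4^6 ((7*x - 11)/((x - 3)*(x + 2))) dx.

-3*log(3) + 10*log(2)

Factor the denominator: x**2 - x - 6 = (x + 2)(x - 3).
Partial fractions: (7*x - 11)/((x - 3)*(x + 2)) = 5/(x + 2) + 2/(x - 3).
An antiderivative is F(x) = 2*log(x - 3) + 5*log(x + 2).
Then F(6) - F(4) = (2*log(3) + 15*log(2)) - (5*log(2) + 5*log(3)) = -3*log(3) + 10*log(2).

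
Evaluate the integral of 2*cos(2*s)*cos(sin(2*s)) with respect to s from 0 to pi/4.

Let u = sin(2*s), so du = 2*cos(2*s) ds. When s = 0, u = 0; when s = pi/4, u = 1.
The integral becomes ∫ cos(u) du from 0 to 1, with antiderivative sin(u).
Back in s: F(s) = sin(sin(2*s)).
Then F(pi/4) - F(0) = (sin(1)) - (0) = sin(1).

sin(1)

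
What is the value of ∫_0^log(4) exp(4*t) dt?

255/4

Let u = exp(t), so du = exp(t) dt. When t = 0, u = 1; when t = log(4), u = 4.
The integral becomes ∫ u**3 du from 1 to 4, with antiderivative u**4/4.
Back in t: F(t) = exp(4*t)/4.
Then F(log(4)) - F(0) = (64) - (1/4) = 255/4.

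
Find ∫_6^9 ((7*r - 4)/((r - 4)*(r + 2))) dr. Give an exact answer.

Factor the denominator: r**2 - 2*r - 8 = (r + 2)(r - 4).
Partial fractions: (7*r - 4)/((r - 4)*(r + 2)) = 3/(r + 2) + 4/(r - 4).
An antiderivative is F(r) = 4*log(r - 4) + 3*log(r + 2).
Then F(9) - F(6) = (4*log(5) + 3*log(11)) - (13*log(2)) = -13*log(2) + 4*log(5) + 3*log(11).

-13*log(2) + 4*log(5) + 3*log(11)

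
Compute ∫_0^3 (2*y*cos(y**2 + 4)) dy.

Let u = y**2 + 4, so du = 2*y dy. When y = 0, u = 4; when y = 3, u = 13.
The integral becomes ∫ cos(u) du from 4 to 13, with antiderivative sin(u).
Back in y: F(y) = sin(y**2 + 4).
Then F(3) - F(0) = (sin(13)) - (sin(4)) = sin(13) - sin(4).

sin(13) - sin(4)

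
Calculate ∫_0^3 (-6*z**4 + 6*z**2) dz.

By the power rule, an antiderivative is F(z) = -6*z**5/5 + 2*z**3.
Then F(3) - F(0) = (-1188/5) - (0) = -1188/5.

-1188/5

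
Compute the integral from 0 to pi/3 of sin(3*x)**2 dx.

Use the identity sin^2(3*x) = (1 - cos(6*x))/2.
An antiderivative is F(x) = x/2 - sin(6*x)/12.
Then F(pi/3) - F(0) = (pi/6) - (0) = pi/6.

pi/6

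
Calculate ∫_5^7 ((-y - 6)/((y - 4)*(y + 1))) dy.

log(4/27)

Factor the denominator: y**2 - 3*y - 4 = (y + 1)(y - 4).
Partial fractions: (-y - 6)/((y - 4)*(y + 1)) = 1/(y + 1) - 2/(y - 4).
An antiderivative is F(y) = -2*log(y - 4) + log(y + 1).
Then F(7) - F(5) = (log(8/9)) - (log(6)) = log(4/27).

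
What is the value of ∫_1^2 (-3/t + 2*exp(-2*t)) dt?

An antiderivative is F(t) = -3*log(t) - exp(-2*t).
Then F(2) - F(1) = (-3*log(2) - exp(-4)) - (-exp(-2)) = -3*log(2) - exp(-4) + exp(-2).

-3*log(2) - exp(-4) + exp(-2)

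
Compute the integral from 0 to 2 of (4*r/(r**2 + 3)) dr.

Let u = r**2 + 3, so du = 2*r dr. When r = 0, u = 3; when r = 2, u = 7.
The integral becomes 2·∫ 1/u du from 3 to 7, with antiderivative 2*log(u).
Back in r: F(r) = 2*log(r**2 + 3).
Then F(2) - F(0) = (log(49)) - (log(9)) = log(49/9).

log(49/9)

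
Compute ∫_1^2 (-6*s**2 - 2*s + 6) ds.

-11

By the power rule, an antiderivative is F(s) = -2*s**3 - s**2 + 6*s.
Then F(2) - F(1) = (-8) - (3) = -11.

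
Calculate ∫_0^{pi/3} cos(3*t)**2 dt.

pi/6

Use the identity cos^2(3*t) = (1 + cos(6*t))/2.
An antiderivative is F(t) = t/2 + sin(6*t)/12.
Then F(pi/3) - F(0) = (pi/6) - (0) = pi/6.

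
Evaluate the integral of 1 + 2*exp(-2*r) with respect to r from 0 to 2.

An antiderivative is F(r) = r - exp(-2*r).
Then F(2) - F(0) = (2 - exp(-4)) - (-1) = 3 - exp(-4).

3 - exp(-4)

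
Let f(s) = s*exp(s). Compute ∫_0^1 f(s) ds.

Integrate by parts once (u = s, dv = exp(s) ds).
An antiderivative is F(s) = (s - 1)*exp(s).
Then F(1) - F(0) = (0) - (-1) = 1.

1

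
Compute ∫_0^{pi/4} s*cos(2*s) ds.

-1/4 + pi/8

Integrate by parts once (u = s, dv = cos(2*s) ds).
An antiderivative is F(s) = s*sin(2*s)/2 + cos(2*s)/4.
Then F(pi/4) - F(0) = (pi/8) - (1/4) = -1/4 + pi/8.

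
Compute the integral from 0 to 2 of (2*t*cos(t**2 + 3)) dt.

Let u = t**2 + 3, so du = 2*t dt. When t = 0, u = 3; when t = 2, u = 7.
The integral becomes ∫ cos(u) du from 3 to 7, with antiderivative sin(u).
Back in t: F(t) = sin(t**2 + 3).
Then F(2) - F(0) = (sin(7)) - (sin(3)) = -sin(3) + sin(7).

-sin(3) + sin(7)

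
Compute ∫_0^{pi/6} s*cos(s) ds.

-1 + pi/12 + sqrt(3)/2

Integrate by parts once (u = s, dv = cos(s) ds).
An antiderivative is F(s) = s*sin(s) + cos(s).
Then F(pi/6) - F(0) = (pi/12 + sqrt(3)/2) - (1) = -1 + pi/12 + sqrt(3)/2.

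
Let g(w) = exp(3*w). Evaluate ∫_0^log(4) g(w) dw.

Let u = exp(w), so du = exp(w) dw. When w = 0, u = 1; when w = log(4), u = 4.
The integral becomes ∫ u**2 du from 1 to 4, with antiderivative u**3/3.
Back in w: F(w) = exp(3*w)/3.
Then F(log(4)) - F(0) = (64/3) - (1/3) = 21.

21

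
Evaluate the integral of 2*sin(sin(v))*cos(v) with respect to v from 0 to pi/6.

Let u = sin(v), so du = cos(v) dv. When v = 0, u = 0; when v = pi/6, u = 1/2.
The integral becomes 2·∫ sin(u) du from 0 to 1/2, with antiderivative -2*cos(u).
Back in v: F(v) = -2*cos(sin(v)).
Then F(pi/6) - F(0) = (-2*cos(1/2)) - (-2) = 2 - 2*cos(1/2).

2 - 2*cos(1/2)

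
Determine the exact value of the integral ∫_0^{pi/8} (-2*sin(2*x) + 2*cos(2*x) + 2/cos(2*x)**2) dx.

An antiderivative is F(x) = sin(2*x) + cos(2*x) + tan(2*x).
Then F(pi/8) - F(0) = (1 + sqrt(2)) - (1) = sqrt(2).

sqrt(2)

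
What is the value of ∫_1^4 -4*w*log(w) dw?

15 - 64*log(2)

Integrate by parts once (u = ln w, dv = -4*w dw).
An antiderivative is F(w) = -w**2*(2*log(w) - 1).
Then F(4) - F(1) = (16 - 64*log(2)) - (1) = 15 - 64*log(2).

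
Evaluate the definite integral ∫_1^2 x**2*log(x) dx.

Integrate by parts once (u = ln x, dv = x**2 dx).
An antiderivative is F(x) = x**3*(3*log(x) - 1)/9.
Then F(2) - F(1) = (-8/9 + 8*log(2)/3) - (-1/9) = -7/9 + 8*log(2)/3.

-7/9 + 8*log(2)/3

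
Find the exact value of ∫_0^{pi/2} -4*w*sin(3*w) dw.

Integrate by parts once (u = w, dv = -4*sin(3*w) dw).
An antiderivative is F(w) = 4*w*cos(3*w)/3 - 4*sin(3*w)/9.
Then F(pi/2) - F(0) = (4/9) - (0) = 4/9.

4/9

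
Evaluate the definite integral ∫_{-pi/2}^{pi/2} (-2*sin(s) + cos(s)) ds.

2

An antiderivative is F(s) = sin(s) + 2*cos(s).
Then F(pi/2) - F(-pi/2) = (1) - (-1) = 2.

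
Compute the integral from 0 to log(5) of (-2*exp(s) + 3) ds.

An antiderivative is F(s) = 3*s - 2*exp(s).
Then F(log(5)) - F(0) = (-10 + 3*log(5)) - (-2) = -8 + 3*log(5).

-8 + 3*log(5)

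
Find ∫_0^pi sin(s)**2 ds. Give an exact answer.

pi/2

Use the identity sin^2(s) = (1 - cos(2*s))/2.
An antiderivative is F(s) = s/2 - sin(2*s)/4.
Then F(pi) - F(0) = (pi/2) - (0) = pi/2.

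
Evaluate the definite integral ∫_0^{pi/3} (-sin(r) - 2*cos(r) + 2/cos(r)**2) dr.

An antiderivative is F(r) = -2*sin(r) + cos(r) + 2*tan(r).
Then F(pi/3) - F(0) = (1/2 + sqrt(3)) - (1) = -1/2 + sqrt(3).

-1/2 + sqrt(3)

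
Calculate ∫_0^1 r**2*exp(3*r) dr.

-2/27 + 5*exp(3)/27

Integrate by parts twice (u = r^2, dv = exp(3*r) dr).
An antiderivative is F(r) = (9*r**2 - 6*r + 2)*exp(3*r)/27.
Then F(1) - F(0) = (5*exp(3)/27) - (2/27) = -2/27 + 5*exp(3)/27.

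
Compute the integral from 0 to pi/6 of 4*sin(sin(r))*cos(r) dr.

4 - 4*cos(1/2)

Let u = sin(r), so du = cos(r) dr. When r = 0, u = 0; when r = pi/6, u = 1/2.
The integral becomes 4·∫ sin(u) du from 0 to 1/2, with antiderivative -4*cos(u).
Back in r: F(r) = -4*cos(sin(r)).
Then F(pi/6) - F(0) = (-4*cos(1/2)) - (-4) = 4 - 4*cos(1/2).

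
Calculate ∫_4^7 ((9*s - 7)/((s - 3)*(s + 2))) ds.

3*log(2) + 5*log(3)

Factor the denominator: s**2 - s - 6 = (s + 2)(s - 3).
Partial fractions: (9*s - 7)/((s - 3)*(s + 2)) = 5/(s + 2) + 4/(s - 3).
An antiderivative is F(s) = 4*log(s - 3) + 5*log(s + 2).
Then F(7) - F(4) = (8*log(2) + 10*log(3)) - (5*log(2) + 5*log(3)) = 3*log(2) + 5*log(3).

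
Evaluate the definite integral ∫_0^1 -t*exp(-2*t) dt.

(3 - exp(2))*exp(-2)/4

Integrate by parts once (u = t, dv = -exp(-2*t) dt).
An antiderivative is F(t) = (2*t + 1)*exp(-2*t)/4.
Then F(1) - F(0) = (3*exp(-2)/4) - (1/4) = (3 - exp(2))*exp(-2)/4.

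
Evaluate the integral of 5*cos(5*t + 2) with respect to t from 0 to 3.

Let u = 5*t + 2, so du = 5 dt. When t = 0, u = 2; when t = 3, u = 17.
The integral becomes ∫ cos(u) du from 2 to 17, with antiderivative sin(u).
Back in t: F(t) = sin(5*t + 2).
Then F(3) - F(0) = (sin(17)) - (sin(2)) = sin(17) - sin(2).

sin(17) - sin(2)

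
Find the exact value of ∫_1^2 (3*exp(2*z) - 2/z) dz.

-3*exp(2)/2 - log(4) + 3*exp(4)/2

An antiderivative is F(z) = 3*exp(2*z)/2 - 2*log(z).
Then F(2) - F(1) = (-log(4) + 3*exp(4)/2) - (3*exp(2)/2) = -3*exp(2)/2 - log(4) + 3*exp(4)/2.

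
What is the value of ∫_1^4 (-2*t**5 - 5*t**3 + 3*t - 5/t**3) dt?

By the power rule, an antiderivative is F(t) = -t**6/3 - 5*t**4/4 + 3*t**2/2 + 5/(2*t**2).
Then F(4) - F(1) = (-159473/96) - (29/12) = -53235/32.

-53235/32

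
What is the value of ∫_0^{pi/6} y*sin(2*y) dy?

Integrate by parts once (u = y, dv = sin(2*y) dy).
An antiderivative is F(y) = -y*cos(2*y)/2 + sin(2*y)/4.
Then F(pi/6) - F(0) = (-pi/24 + sqrt(3)/8) - (0) = -pi/24 + sqrt(3)/8.

-pi/24 + sqrt(3)/8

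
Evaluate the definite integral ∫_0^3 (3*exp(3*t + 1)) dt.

-exp(1) + exp(10)

Let u = 3*t + 1, so du = 3 dt. When t = 0, u = 1; when t = 3, u = 10.
The integral becomes ∫ exp(u) du from 1 to 10, with antiderivative exp(u).
Back in t: F(t) = exp(3*t + 1).
Then F(3) - F(0) = (exp(10)) - (exp(1)) = -exp(1) + exp(10).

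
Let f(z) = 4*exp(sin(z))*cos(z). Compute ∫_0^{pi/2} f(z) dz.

Let u = sin(z), so du = cos(z) dz. When z = 0, u = 0; when z = pi/2, u = 1.
The integral becomes 4·∫ exp(u) du from 0 to 1, with antiderivative 4*exp(u).
Back in z: F(z) = 4*exp(sin(z)).
Then F(pi/2) - F(0) = (4*E) - (4) = -4 + 4*E.

-4 + 4*E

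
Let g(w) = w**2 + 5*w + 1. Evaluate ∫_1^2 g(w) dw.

65/6

By the power rule, an antiderivative is F(w) = w**3/3 + 5*w**2/2 + w.
Then F(2) - F(1) = (44/3) - (23/6) = 65/6.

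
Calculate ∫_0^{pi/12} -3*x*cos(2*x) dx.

Integrate by parts once (u = x, dv = -3*cos(2*x) dx).
An antiderivative is F(x) = -3*x*sin(2*x)/2 - 3*cos(2*x)/4.
Then F(pi/12) - F(0) = (-3*sqrt(3)/8 - pi/16) - (-3/4) = -3*sqrt(3)/8 - pi/16 + 3/4.

-3*sqrt(3)/8 - pi/16 + 3/4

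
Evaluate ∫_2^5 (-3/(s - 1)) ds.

-log(64)

An antiderivative is F(s) = -3*log(s - 1).
Then F(5) - F(2) = (-log(64)) - (0) = -log(64).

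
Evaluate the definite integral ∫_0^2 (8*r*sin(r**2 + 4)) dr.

Let u = r**2 + 4, so du = 2*r dr. When r = 0, u = 4; when r = 2, u = 8.
The integral becomes 4·∫ sin(u) du from 4 to 8, with antiderivative -4*cos(u).
Back in r: F(r) = -4*cos(r**2 + 4).
Then F(2) - F(0) = (-4*cos(8)) - (-4*cos(4)) = 4*cos(4) - 4*cos(8).

4*cos(4) - 4*cos(8)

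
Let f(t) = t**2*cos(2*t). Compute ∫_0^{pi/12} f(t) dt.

-1/8 + pi**2/576 + sqrt(3)*pi/48

Integrate by parts twice (u = t^2, dv = cos(2*t) dt).
An antiderivative is F(t) = t**2*sin(2*t)/2 + t*cos(2*t)/2 - sin(2*t)/4.
Then F(pi/12) - F(0) = (-1/8 + pi**2/576 + sqrt(3)*pi/48) - (0) = -1/8 + pi**2/576 + sqrt(3)*pi/48.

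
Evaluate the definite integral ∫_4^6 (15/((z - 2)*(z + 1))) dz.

-5*log(7) + 5*log(2) + 5*log(5)

Factor the denominator: z**2 - z - 2 = (z + 1)(z - 2).
Partial fractions: 15/((z - 2)*(z + 1)) = -5/(z + 1) + 5/(z - 2).
An antiderivative is F(z) = 5*log(z - 2) - 5*log(z + 1).
Then F(6) - F(4) = (-5*log(7) + 10*log(2)) - (-5*log(5) + 5*log(2)) = -5*log(7) + 5*log(2) + 5*log(5).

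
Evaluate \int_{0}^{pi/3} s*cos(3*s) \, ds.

-2/9

Integrate by parts once (u = s, dv = cos(3*s) ds).
An antiderivative is F(s) = s*sin(3*s)/3 + cos(3*s)/9.
Then F(pi/3) - F(0) = (-1/9) - (1/9) = -2/9.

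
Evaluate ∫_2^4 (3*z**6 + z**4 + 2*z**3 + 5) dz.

By the power rule, an antiderivative is F(z) = 3*z**7/7 + z**5/5 + z**4/2 + 5*z.
Then F(4) - F(2) = (258108/35) - (2774/35) = 255334/35.

255334/35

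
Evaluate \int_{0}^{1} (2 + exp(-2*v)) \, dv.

5/2 - exp(-2)/2

An antiderivative is F(v) = 2*v - exp(-2*v)/2.
Then F(1) - F(0) = (2 - exp(-2)/2) - (-1/2) = 5/2 - exp(-2)/2.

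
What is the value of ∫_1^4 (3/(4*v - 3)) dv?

An antiderivative is F(v) = 3*log(4*v - 3)/4.
Then F(4) - F(1) = (3*log(13)/4) - (0) = 3*log(13)/4.

3*log(13)/4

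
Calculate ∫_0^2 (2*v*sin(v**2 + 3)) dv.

cos(3) - cos(7)

Let u = v**2 + 3, so du = 2*v dv. When v = 0, u = 3; when v = 2, u = 7.
The integral becomes ∫ sin(u) du from 3 to 7, with antiderivative -cos(u).
Back in v: F(v) = -cos(v**2 + 3).
Then F(2) - F(0) = (-cos(7)) - (-cos(3)) = cos(3) - cos(7).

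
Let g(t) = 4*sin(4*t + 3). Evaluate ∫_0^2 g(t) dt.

cos(3) - cos(11)

Let u = 4*t + 3, so du = 4 dt. When t = 0, u = 3; when t = 2, u = 11.
The integral becomes ∫ sin(u) du from 3 to 11, with antiderivative -cos(u).
Back in t: F(t) = -cos(4*t + 3).
Then F(2) - F(0) = (-cos(11)) - (-cos(3)) = cos(3) - cos(11).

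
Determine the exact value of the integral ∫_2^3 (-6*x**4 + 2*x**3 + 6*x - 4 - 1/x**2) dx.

By the power rule, an antiderivative is F(x) = -6*x**5/5 + x**4/2 + 3*x**2 - 4*x + 1/x.
Then F(3) - F(2) = (-7073/30) - (-259/10) = -3148/15.

-3148/15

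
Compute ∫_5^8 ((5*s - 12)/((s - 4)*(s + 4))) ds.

Factor the denominator: s**2 - 16 = (s + 4)(s - 4).
Partial fractions: (5*s - 12)/((s - 4)*(s + 4)) = 4/(s + 4) + 1/(s - 4).
An antiderivative is F(s) = log(s - 4) + 4*log(s + 4).
Then F(8) - F(5) = (4*log(3) + 10*log(2)) - (8*log(3)) = -4*log(3) + 10*log(2).

-4*log(3) + 10*log(2)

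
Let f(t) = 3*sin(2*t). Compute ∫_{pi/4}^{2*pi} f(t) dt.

An antiderivative is F(t) = -3*cos(2*t)/2.
Then F(2*pi) - F(pi/4) = (-3/2) - (0) = -3/2.

-3/2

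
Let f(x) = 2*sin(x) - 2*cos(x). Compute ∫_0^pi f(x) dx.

4

An antiderivative is F(x) = -2*sin(x) - 2*cos(x).
Then F(pi) - F(0) = (2) - (-2) = 4.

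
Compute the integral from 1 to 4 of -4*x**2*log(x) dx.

Integrate by parts once (u = ln x, dv = -4*x**2 dx).
An antiderivative is F(x) = -4*x**3*(3*log(x) - 1)/9.
Then F(4) - F(1) = (256/9 - 512*log(2)/3) - (4/9) = 28 - 512*log(2)/3.

28 - 512*log(2)/3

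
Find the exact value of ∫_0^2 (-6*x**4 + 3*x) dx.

By the power rule, an antiderivative is F(x) = -6*x**5/5 + 3*x**2/2.
Then F(2) - F(0) = (-162/5) - (0) = -162/5.

-162/5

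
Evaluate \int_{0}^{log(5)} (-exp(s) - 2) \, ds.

An antiderivative is F(s) = -2*s - exp(s).
Then F(log(5)) - F(0) = (-5 - log(25)) - (-1) = -4 - 2*log(5).

-4 - 2*log(5)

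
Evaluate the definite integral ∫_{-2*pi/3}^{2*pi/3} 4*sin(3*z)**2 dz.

8*pi/3

Use the identity sin^2(3*z) = (1 - cos(6*z))/2.
An antiderivative is F(z) = 2*z - sin(6*z)/3.
Then F(2*pi/3) - F(-2*pi/3) = (4*pi/3) - (-4*pi/3) = 8*pi/3.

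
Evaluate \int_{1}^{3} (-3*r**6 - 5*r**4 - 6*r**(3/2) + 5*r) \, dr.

-40476/35 - 108*sqrt(3)/5

By the power rule, an antiderivative is F(r) = -3*r**7/7 - 12*r**(5/2)/5 - r**5 + 5*r**2/2.
Then F(3) - F(1) = (-16209/14 - 108*sqrt(3)/5) - (-93/70) = -40476/35 - 108*sqrt(3)/5.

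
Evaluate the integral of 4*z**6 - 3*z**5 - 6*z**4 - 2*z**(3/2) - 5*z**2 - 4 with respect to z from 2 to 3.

-36*sqrt(3)/5 + 16*sqrt(2)/5 + 116593/210

By the power rule, an antiderivative is F(z) = 4*z**7/7 - z**6/2 - 4*z**(5/2)/5 - 6*z**5/5 - 5*z**3/3 - 4*z.
Then F(3) - F(2) = (37563/70 - 36*sqrt(3)/5) - (-1952/105 - 16*sqrt(2)/5) = -36*sqrt(3)/5 + 16*sqrt(2)/5 + 116593/210.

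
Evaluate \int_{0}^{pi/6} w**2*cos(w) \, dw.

-1 + pi**2/72 + sqrt(3)*pi/6

Integrate by parts twice (u = w^2, dv = cos(w) dw).
An antiderivative is F(w) = w**2*sin(w) + 2*w*cos(w) - 2*sin(w).
Then F(pi/6) - F(0) = (-1 + pi**2/72 + sqrt(3)*pi/6) - (0) = -1 + pi**2/72 + sqrt(3)*pi/6.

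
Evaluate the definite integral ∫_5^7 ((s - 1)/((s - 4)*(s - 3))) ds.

Factor the denominator: s**2 - 7*s + 12 = (s - 3)(s - 4).
Partial fractions: (s - 1)/((s - 4)*(s - 3)) = -2/(s - 3) + 3/(s - 4).
An antiderivative is F(s) = 3*log(s - 4) - 2*log(s - 3).
Then F(7) - F(5) = (log(27/16)) - (-log(4)) = log(27/4).

log(27/4)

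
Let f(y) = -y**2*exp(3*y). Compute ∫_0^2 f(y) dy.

2/27 - 26*exp(6)/27

Integrate by parts twice (u = y^2, dv = -exp(3*y) dy).
An antiderivative is F(y) = (-9*y**2 + 6*y - 2)*exp(3*y)/27.
Then F(2) - F(0) = (-26*exp(6)/27) - (-2/27) = 2/27 - 26*exp(6)/27.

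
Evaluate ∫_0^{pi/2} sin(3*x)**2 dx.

pi/4

Use the identity sin^2(3*x) = (1 - cos(6*x))/2.
An antiderivative is F(x) = x/2 - sin(6*x)/12.
Then F(pi/2) - F(0) = (pi/4) - (0) = pi/4.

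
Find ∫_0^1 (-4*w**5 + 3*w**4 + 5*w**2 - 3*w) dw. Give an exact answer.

By the power rule, an antiderivative is F(w) = -2*w**6/3 + 3*w**5/5 + 5*w**3/3 - 3*w**2/2.
Then F(1) - F(0) = (1/10) - (0) = 1/10.

1/10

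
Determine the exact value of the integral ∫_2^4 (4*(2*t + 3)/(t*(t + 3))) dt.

Factor the denominator: t**2 + 3*t = (t + 3)t.
Partial fractions: 4*(2*t + 3)/(t*(t + 3)) = 4/(t + 3) + 4/t.
An antiderivative is F(t) = 4*log(t) + 4*log(t + 3).
Then F(4) - F(2) = (8*log(2) + 4*log(7)) - (4*log(2) + 4*log(5)) = -4*log(5) + 4*log(2) + 4*log(7).

-4*log(5) + 4*log(2) + 4*log(7)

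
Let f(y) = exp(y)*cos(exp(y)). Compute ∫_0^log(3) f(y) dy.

Let u = exp(y), so du = exp(y) dy. When y = 0, u = 1; when y = log(3), u = 3.
The integral becomes ∫ cos(u) du from 1 to 3, with antiderivative sin(u).
Back in y: F(y) = sin(exp(y)).
Then F(log(3)) - F(0) = (sin(3)) - (sin(1)) = -sin(1) + sin(3).

-sin(1) + sin(3)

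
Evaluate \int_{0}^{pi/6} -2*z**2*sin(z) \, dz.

Integrate by parts twice (u = z^2, dv = -2*sin(z) dz).
An antiderivative is F(z) = 2*z**2*cos(z) - 4*z*sin(z) - 4*cos(z).
Then F(pi/6) - F(0) = (-2*sqrt(3) - pi/3 + sqrt(3)*pi**2/36) - (-4) = -2*sqrt(3) - pi/3 + sqrt(3)*pi**2/36 + 4.

-2*sqrt(3) - pi/3 + sqrt(3)*pi**2/36 + 4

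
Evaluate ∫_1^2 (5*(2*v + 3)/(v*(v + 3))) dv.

-5*log(2) + 5*log(5)

Factor the denominator: v**2 + 3*v = (v + 3)v.
Partial fractions: 5*(2*v + 3)/(v*(v + 3)) = 5/(v + 3) + 5/v.
An antiderivative is F(v) = 5*log(v) + 5*log(v + 3).
Then F(2) - F(1) = (5*log(2) + 5*log(5)) - (10*log(2)) = -5*log(2) + 5*log(5).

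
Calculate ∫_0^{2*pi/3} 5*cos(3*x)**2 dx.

Use the identity cos^2(3*x) = (1 + cos(6*x))/2.
An antiderivative is F(x) = 5*x/2 + 5*sin(6*x)/12.
Then F(2*pi/3) - F(0) = (5*pi/3) - (0) = 5*pi/3.

5*pi/3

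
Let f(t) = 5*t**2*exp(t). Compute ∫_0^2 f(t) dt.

Integrate by parts twice (u = t^2, dv = 5*exp(t) dt).
An antiderivative is F(t) = (5*t**2 - 10*t + 10)*exp(t).
Then F(2) - F(0) = (10*exp(2)) - (10) = -10 + 10*exp(2).

-10 + 10*exp(2)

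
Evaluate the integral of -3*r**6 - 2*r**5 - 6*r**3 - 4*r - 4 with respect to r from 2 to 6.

By the power rule, an antiderivative is F(r) = -3*r**7/7 - r**6/3 - 3*r**4/2 - 2*r**2 - 4*r.
Then F(6) - F(2) = (-962952/7) - (-2440/21) = -2886416/21.

-2886416/21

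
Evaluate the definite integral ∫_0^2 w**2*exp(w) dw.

-2 + 2*exp(2)

Integrate by parts twice (u = w^2, dv = exp(w) dw).
An antiderivative is F(w) = (w**2 - 2*w + 2)*exp(w).
Then F(2) - F(0) = (2*exp(2)) - (2) = -2 + 2*exp(2).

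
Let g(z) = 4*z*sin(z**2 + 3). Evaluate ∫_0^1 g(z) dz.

2*cos(3) - 2*cos(4)

Let u = z**2 + 3, so du = 2*z dz. When z = 0, u = 3; when z = 1, u = 4.
The integral becomes 2·∫ sin(u) du from 3 to 4, with antiderivative -2*cos(u).
Back in z: F(z) = -2*cos(z**2 + 3).
Then F(1) - F(0) = (-2*cos(4)) - (-2*cos(3)) = 2*cos(3) - 2*cos(4).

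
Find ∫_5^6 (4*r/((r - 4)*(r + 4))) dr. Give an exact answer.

Factor the denominator: r**2 - 16 = (r + 4)(r - 4).
Partial fractions: 4*r/((r - 4)*(r + 4)) = 2/(r + 4) + 2/(r - 4).
An antiderivative is F(r) = 2*log(r - 4) + 2*log(r + 4).
Then F(6) - F(5) = (4*log(2) + 2*log(5)) - (log(81)) = -4*log(3) + 4*log(2) + 2*log(5).

-4*log(3) + 4*log(2) + 2*log(5)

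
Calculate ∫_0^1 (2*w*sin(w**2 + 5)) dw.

-cos(6) + cos(5)

Let u = w**2 + 5, so du = 2*w dw. When w = 0, u = 5; when w = 1, u = 6.
The integral becomes ∫ sin(u) du from 5 to 6, with antiderivative -cos(u).
Back in w: F(w) = -cos(w**2 + 5).
Then F(1) - F(0) = (-cos(6)) - (-cos(5)) = -cos(6) + cos(5).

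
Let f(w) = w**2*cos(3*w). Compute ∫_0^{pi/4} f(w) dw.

sqrt(2)*(-24*pi - 32 + 9*pi**2)/864

Integrate by parts twice (u = w^2, dv = cos(3*w) dw).
An antiderivative is F(w) = w**2*sin(3*w)/3 + 2*w*cos(3*w)/9 - 2*sin(3*w)/27.
Then F(pi/4) - F(0) = (sqrt(2)*(-24*pi - 32 + 9*pi**2)/864) - (0) = sqrt(2)*(-24*pi - 32 + 9*pi**2)/864.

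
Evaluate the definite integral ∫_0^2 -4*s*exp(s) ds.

Integrate by parts once (u = s, dv = -4*exp(s) ds).
An antiderivative is F(s) = (-4*s + 4)*exp(s).
Then F(2) - F(0) = (-4*exp(2)) - (4) = -4*exp(2) - 4.

-4*exp(2) - 4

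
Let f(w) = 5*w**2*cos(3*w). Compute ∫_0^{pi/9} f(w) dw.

-5*sqrt(3)/27 + 5*sqrt(3)*pi**2/486 + 5*pi/81

Integrate by parts twice (u = w^2, dv = 5*cos(3*w) dw).
An antiderivative is F(w) = 5*w**2*sin(3*w)/3 + 10*w*cos(3*w)/9 - 10*sin(3*w)/27.
Then F(pi/9) - F(0) = (-5*sqrt(3)/27 + 5*sqrt(3)*pi**2/486 + 5*pi/81) - (0) = -5*sqrt(3)/27 + 5*sqrt(3)*pi**2/486 + 5*pi/81.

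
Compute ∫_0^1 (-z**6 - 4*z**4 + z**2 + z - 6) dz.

By the power rule, an antiderivative is F(z) = -z**7/7 - 4*z**5/5 + z**3/3 + z**2/2 - 6*z.
Then F(1) - F(0) = (-1283/210) - (0) = -1283/210.

-1283/210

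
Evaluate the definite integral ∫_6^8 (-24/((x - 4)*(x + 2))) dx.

Factor the denominator: x**2 - 2*x - 8 = (x + 2)(x - 4).
Partial fractions: -24/((x - 4)*(x + 2)) = 4/(x + 2) - 4/(x - 4).
An antiderivative is F(x) = -4*log(x - 4) + 4*log(x + 2).
Then F(8) - F(6) = (-4*log(2) + 4*log(5)) - (8*log(2)) = -12*log(2) + 4*log(5).

-12*log(2) + 4*log(5)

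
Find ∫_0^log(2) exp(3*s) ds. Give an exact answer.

7/3

Let u = exp(s), so du = exp(s) ds. When s = 0, u = 1; when s = log(2), u = 2.
The integral becomes ∫ u**2 du from 1 to 2, with antiderivative u**3/3.
Back in s: F(s) = exp(3*s)/3.
Then F(log(2)) - F(0) = (8/3) - (1/3) = 7/3.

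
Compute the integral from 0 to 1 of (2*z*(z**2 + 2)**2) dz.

Let u = z**2 + 2, so du = 2*z dz. When z = 0, u = 2; when z = 1, u = 3.
The integral becomes ∫ u**2 du from 2 to 3, with antiderivative u**3/3.
Back in z: F(z) = (z**2 + 2)**3/3.
Then F(1) - F(0) = (9) - (8/3) = 19/3.

19/3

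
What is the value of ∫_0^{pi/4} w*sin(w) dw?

sqrt(2)*(4 - pi)/8

Integrate by parts once (u = w, dv = sin(w) dw).
An antiderivative is F(w) = -w*cos(w) + sin(w).
Then F(pi/4) - F(0) = (sqrt(2)*(4 - pi)/8) - (0) = sqrt(2)*(4 - pi)/8.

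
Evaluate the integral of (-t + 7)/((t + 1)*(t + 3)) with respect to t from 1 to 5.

log(81/32)

Factor the denominator: t**2 + 4*t + 3 = (t + 3)(t + 1).
Partial fractions: (-t + 7)/((t + 1)*(t + 3)) = -5/(t + 3) + 4/(t + 1).
An antiderivative is F(t) = 4*log(t + 1) - 5*log(t + 3).
Then F(5) - F(1) = (-11*log(2) + 4*log(3)) - (-log(64)) = log(81/32).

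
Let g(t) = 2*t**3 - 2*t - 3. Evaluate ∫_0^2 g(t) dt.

-2

By the power rule, an antiderivative is F(t) = t**4/2 - t**2 - 3*t.
Then F(2) - F(0) = (-2) - (0) = -2.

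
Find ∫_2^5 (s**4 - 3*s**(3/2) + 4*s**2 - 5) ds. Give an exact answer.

-30*sqrt(5) + 24*sqrt(2)/5 + 3798/5

By the power rule, an antiderivative is F(s) = -6*s**(5/2)/5 + s**5/5 + 4*s**3/3 - 5*s.
Then F(5) - F(2) = (2300/3 - 30*sqrt(5)) - (106/15 - 24*sqrt(2)/5) = -30*sqrt(5) + 24*sqrt(2)/5 + 3798/5.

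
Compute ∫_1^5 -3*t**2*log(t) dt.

124/3 - 125*log(5)

Integrate by parts once (u = ln t, dv = -3*t**2 dt).
An antiderivative is F(t) = -t**3*(3*log(t) - 1)/3.
Then F(5) - F(1) = (125/3 - 125*log(5)) - (1/3) = 124/3 - 125*log(5).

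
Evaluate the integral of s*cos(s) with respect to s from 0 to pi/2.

Integrate by parts once (u = s, dv = cos(s) ds).
An antiderivative is F(s) = s*sin(s) + cos(s).
Then F(pi/2) - F(0) = (pi/2) - (1) = -1 + pi/2.

-1 + pi/2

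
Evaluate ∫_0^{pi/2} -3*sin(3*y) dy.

An antiderivative is F(y) = cos(3*y).
Then F(pi/2) - F(0) = (0) - (1) = -1.

-1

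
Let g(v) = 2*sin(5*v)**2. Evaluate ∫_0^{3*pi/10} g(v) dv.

Use the identity sin^2(5*v) = (1 - cos(10*v))/2.
An antiderivative is F(v) = v - sin(10*v)/10.
Then F(3*pi/10) - F(0) = (3*pi/10) - (0) = 3*pi/10.

3*pi/10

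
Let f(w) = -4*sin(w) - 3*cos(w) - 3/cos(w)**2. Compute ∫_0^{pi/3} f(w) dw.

An antiderivative is F(w) = -3*sin(w) + 4*cos(w) - 3*tan(w).
Then F(pi/3) - F(0) = (2 - 9*sqrt(3)/2) - (4) = -9*sqrt(3)/2 - 2.

-9*sqrt(3)/2 - 2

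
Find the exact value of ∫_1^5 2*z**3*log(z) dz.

-78 + 625*log(5)/2

Integrate by parts once (u = ln z, dv = 2*z**3 dz).
An antiderivative is F(z) = z**4*(4*log(z) - 1)/8.
Then F(5) - F(1) = (-625/8 + 625*log(5)/2) - (-1/8) = -78 + 625*log(5)/2.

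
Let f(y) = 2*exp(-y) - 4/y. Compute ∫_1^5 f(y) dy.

An antiderivative is F(y) = -4*log(y) - 2*exp(-y).
Then F(5) - F(1) = (-4*log(5) - 2*exp(-5)) - (-2*exp(-1)) = -4*log(5) - 2*exp(-5) + 2*exp(-1).

-4*log(5) - 2*exp(-5) + 2*exp(-1)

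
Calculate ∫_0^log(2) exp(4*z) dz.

15/4

Let u = exp(z), so du = exp(z) dz. When z = 0, u = 1; when z = log(2), u = 2.
The integral becomes ∫ u**3 du from 1 to 2, with antiderivative u**4/4.
Back in z: F(z) = exp(4*z)/4.
Then F(log(2)) - F(0) = (4) - (1/4) = 15/4.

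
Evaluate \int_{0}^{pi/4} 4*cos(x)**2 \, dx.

Use the identity cos^2(x) = (1 + cos(2*x))/2.
An antiderivative is F(x) = 2*x + sin(2*x).
Then F(pi/4) - F(0) = (1 + pi/2) - (0) = 1 + pi/2.

1 + pi/2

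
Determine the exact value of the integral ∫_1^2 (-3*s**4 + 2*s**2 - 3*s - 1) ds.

By the power rule, an antiderivative is F(s) = -3*s**5/5 + 2*s**3/3 - 3*s**2/2 - s.
Then F(2) - F(1) = (-328/15) - (-73/30) = -583/30.

-583/30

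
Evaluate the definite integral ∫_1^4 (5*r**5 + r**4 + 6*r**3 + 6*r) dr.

20223/5

By the power rule, an antiderivative is F(r) = 5*r**6/6 + r**5/5 + 3*r**4/2 + 3*r**2.
Then F(4) - F(1) = (60752/15) - (83/15) = 20223/5.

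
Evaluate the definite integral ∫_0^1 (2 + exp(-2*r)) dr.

An antiderivative is F(r) = 2*r - exp(-2*r)/2.
Then F(1) - F(0) = (2 - exp(-2)/2) - (-1/2) = 5/2 - exp(-2)/2.

5/2 - exp(-2)/2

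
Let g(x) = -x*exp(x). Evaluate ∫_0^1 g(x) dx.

-1

Integrate by parts once (u = x, dv = -exp(x) dx).
An antiderivative is F(x) = (-x + 1)*exp(x).
Then F(1) - F(0) = (0) - (1) = -1.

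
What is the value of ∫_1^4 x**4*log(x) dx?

Integrate by parts once (u = ln x, dv = x**4 dx).
An antiderivative is F(x) = x**5*(5*log(x) - 1)/25.
Then F(4) - F(1) = (-1024/25 + 2048*log(2)/5) - (-1/25) = -1023/25 + 2048*log(2)/5.

-1023/25 + 2048*log(2)/5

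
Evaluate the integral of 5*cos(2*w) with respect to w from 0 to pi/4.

An antiderivative is F(w) = 5*sin(2*w)/2.
Then F(pi/4) - F(0) = (5/2) - (0) = 5/2.

5/2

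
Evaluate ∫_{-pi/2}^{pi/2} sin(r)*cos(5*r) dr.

0

Use the identity sin(r)cos(5*r) = [sin(6*r) + sin(-4*r)]/2.
An antiderivative is F(r) = cos(4*r)/8 - cos(6*r)/12.
Then F(pi/2) - F(-pi/2) = (5/24) - (5/24) = 0.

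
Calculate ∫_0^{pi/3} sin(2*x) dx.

An antiderivative is F(x) = -cos(2*x)/2.
Then F(pi/3) - F(0) = (1/4) - (-1/2) = 3/4.

3/4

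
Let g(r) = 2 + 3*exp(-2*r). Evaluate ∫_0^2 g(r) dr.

11/2 - 3*exp(-4)/2

An antiderivative is F(r) = 2*r - 3*exp(-2*r)/2.
Then F(2) - F(0) = (4 - 3*exp(-4)/2) - (-3/2) = 11/2 - 3*exp(-4)/2.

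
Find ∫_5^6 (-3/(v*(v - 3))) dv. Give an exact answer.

log(4/5)

Factor the denominator: v**2 - 3*v = v(v - 3).
Partial fractions: -3/(v*(v - 3)) = 1/v - 1/(v - 3).
An antiderivative is F(v) = log(v) - log(v - 3).
Then F(6) - F(5) = (log(2)) - (log(5/2)) = log(4/5).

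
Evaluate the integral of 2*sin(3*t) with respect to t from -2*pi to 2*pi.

An antiderivative is F(t) = -2*cos(3*t)/3.
Then F(2*pi) - F(-2*pi) = (-2/3) - (-2/3) = 0.

0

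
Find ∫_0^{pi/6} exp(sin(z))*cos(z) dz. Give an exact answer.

Let u = sin(z), so du = cos(z) dz. When z = 0, u = 0; when z = pi/6, u = 1/2.
The integral becomes ∫ exp(u) du from 0 to 1/2, with antiderivative exp(u).
Back in z: F(z) = exp(sin(z)).
Then F(pi/6) - F(0) = (exp(1/2)) - (1) = -1 + exp(1/2).

-1 + exp(1/2)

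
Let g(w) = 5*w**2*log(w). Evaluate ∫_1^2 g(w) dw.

-35/9 + 40*log(2)/3

Integrate by parts once (u = ln w, dv = 5*w**2 dw).
An antiderivative is F(w) = 5*w**3*(3*log(w) - 1)/9.
Then F(2) - F(1) = (-40/9 + 40*log(2)/3) - (-5/9) = -35/9 + 40*log(2)/3.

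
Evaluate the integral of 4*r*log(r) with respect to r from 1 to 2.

Integrate by parts once (u = ln r, dv = 4*r dr).
An antiderivative is F(r) = r**2*(2*log(r) - 1).
Then F(2) - F(1) = (-4 + 8*log(2)) - (-1) = -3 + 8*log(2).

-3 + 8*log(2)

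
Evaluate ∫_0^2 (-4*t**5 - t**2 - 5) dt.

-166/3

By the power rule, an antiderivative is F(t) = -2*t**6/3 - t**3/3 - 5*t.
Then F(2) - F(0) = (-166/3) - (0) = -166/3.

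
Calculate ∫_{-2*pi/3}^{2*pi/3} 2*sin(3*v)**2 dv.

Use the identity sin^2(3*v) = (1 - cos(6*v))/2.
An antiderivative is F(v) = v - sin(6*v)/6.
Then F(2*pi/3) - F(-2*pi/3) = (2*pi/3) - (-2*pi/3) = 4*pi/3.

4*pi/3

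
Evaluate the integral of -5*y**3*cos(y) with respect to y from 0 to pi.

Integrate by parts 3 times (u = y^3, dv = -5*cos(y) dy).
An antiderivative is F(y) = -5*y**3*sin(y) - 15*y**2*cos(y) + 30*y*sin(y) + 30*cos(y).
Then F(pi) - F(0) = (-30 + 15*pi**2) - (30) = -60 + 15*pi**2.

-60 + 15*pi**2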